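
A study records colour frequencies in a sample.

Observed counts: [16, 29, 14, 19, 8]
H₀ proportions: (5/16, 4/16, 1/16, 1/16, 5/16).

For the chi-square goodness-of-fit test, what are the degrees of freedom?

df = k − 1 = 5 − 1 = 4

degrees of freedom = 4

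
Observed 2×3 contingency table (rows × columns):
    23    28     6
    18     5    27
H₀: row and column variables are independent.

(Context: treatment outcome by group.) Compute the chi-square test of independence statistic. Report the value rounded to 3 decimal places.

Row totals [57, 50], col totals [41, 33, 33], n=107
χ² = (23−21.84)²/21.84 + (28−17.58)²/17.58 + (6−17.58)²/17.58 + (18−19.16)²/19.16 + (5−15.42)²/15.42 + (27−15.42)²/15.42 = 29.6727
df = 2

test statistic = 29.673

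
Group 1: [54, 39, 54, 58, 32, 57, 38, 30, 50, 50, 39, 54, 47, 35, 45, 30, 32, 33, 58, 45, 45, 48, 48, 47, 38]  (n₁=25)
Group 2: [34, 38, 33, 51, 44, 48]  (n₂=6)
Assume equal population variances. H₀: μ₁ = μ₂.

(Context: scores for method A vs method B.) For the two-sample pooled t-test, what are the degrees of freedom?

df = n₁ + n₂ − 2 = 25 + 6 − 2 = 29

degrees of freedom = 29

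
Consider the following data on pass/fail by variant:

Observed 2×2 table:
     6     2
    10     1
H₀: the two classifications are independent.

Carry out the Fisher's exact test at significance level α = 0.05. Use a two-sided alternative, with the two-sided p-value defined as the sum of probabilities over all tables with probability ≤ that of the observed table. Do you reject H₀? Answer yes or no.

Margins: r₁=8, r₂=11, c₁=16, c₂=3, n=19
p_obs = C(8,6)·C(11,10)/C(19,16); sum pmf over tables with pmf ≤ p_obs
p-value (two-sided) = 0.54592
At α=0.05: p ≥ α → fail to reject H₀

reject H₀: no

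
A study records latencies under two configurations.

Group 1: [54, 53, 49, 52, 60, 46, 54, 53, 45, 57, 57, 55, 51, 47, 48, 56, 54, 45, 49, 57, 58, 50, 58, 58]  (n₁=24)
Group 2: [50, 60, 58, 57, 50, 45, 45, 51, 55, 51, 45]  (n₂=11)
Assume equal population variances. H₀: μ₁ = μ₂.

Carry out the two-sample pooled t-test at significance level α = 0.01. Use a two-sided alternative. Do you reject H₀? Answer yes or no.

reject H₀: no

x̄₁=52.750, s₁=4.523, n₁=24
x̄₂=51.545, s₂=5.373, n₂=11
s_p² = [23·4.523² + 10·5.373²]/33 = 23.0069
SE = √(s_p²·(1/24+1/11)) = 1.7465
t = (52.750−51.545)/1.7465 = 0.6897
df = 33
p-value (two-sided) = 0.49520
At α=0.01: p ≥ α → fail to reject H₀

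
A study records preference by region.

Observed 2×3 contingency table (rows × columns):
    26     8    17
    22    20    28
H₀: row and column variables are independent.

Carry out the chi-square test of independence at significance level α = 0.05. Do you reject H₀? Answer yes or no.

reject H₀: no

Row totals [51, 70], col totals [48, 28, 45], n=121
χ² = (26−20.23)²/20.23 + (8−11.80)²/11.80 + (17−18.97)²/18.97 + (22−27.77)²/27.77 + (20−16.20)²/16.20 + (28−26.03)²/26.03 = 5.3126
df = 2
p-value (upper-tail) = 0.07021
At α=0.05: p ≥ α → fail to reject H₀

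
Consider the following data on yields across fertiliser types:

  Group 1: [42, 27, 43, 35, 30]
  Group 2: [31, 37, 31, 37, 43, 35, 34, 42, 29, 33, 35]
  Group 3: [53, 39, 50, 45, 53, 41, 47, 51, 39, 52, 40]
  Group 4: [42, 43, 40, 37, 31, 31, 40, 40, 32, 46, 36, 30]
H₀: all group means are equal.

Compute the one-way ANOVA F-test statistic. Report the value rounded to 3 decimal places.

test statistic = 9.553

Group means [35.40, 35.18, 46.36, 37.33], grand mean 39.026
SSB = Σnᵢ(x̄ᵢ−x̄)² = 854.926; SSW = ΣΣ(x−x̄ᵢ)² = 1044.048
MSB = 854.926/3 = 284.9753; MSW = 1044.048/35 = 29.8300
F = MSB/MSW = 9.5533
df = (3, 35)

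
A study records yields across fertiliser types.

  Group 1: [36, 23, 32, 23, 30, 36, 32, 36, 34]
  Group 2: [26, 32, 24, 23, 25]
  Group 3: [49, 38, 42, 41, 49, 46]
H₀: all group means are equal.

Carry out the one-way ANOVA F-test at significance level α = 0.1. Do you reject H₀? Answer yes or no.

reject H₀: yes

Group means [31.33, 26.00, 44.17], grand mean 33.850
SSB = Σnᵢ(x̄ᵢ−x̄)² = 1003.717; SSW = ΣΣ(x−x̄ᵢ)² = 366.833
MSB = 1003.717/2 = 501.8583; MSW = 366.833/17 = 21.5784
F = MSB/MSW = 23.2574
df = (2, 17)
p-value (upper-tail) = 0.00001
At α=0.1: p < α → reject H₀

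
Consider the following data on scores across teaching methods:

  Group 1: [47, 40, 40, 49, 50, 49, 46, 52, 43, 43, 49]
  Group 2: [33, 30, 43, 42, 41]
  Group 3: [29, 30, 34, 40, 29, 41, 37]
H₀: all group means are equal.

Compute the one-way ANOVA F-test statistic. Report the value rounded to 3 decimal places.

test statistic = 14.119

Group means [46.18, 37.80, 34.29], grand mean 40.739
SSB = Σnᵢ(x̄ᵢ−x̄)² = 660.570; SSW = ΣΣ(x−x̄ᵢ)² = 467.865
MSB = 660.570/2 = 330.2849; MSW = 467.865/20 = 23.3932
F = MSB/MSW = 14.1188
df = (2, 20)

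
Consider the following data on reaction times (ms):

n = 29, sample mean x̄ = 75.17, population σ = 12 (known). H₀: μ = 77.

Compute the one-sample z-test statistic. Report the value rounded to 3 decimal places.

test statistic = -0.821

SE = σ/√n = 12/√29 = 2.2283
z = (x̄−μ₀)/SE = (75.17−77)/2.2283 = -0.8212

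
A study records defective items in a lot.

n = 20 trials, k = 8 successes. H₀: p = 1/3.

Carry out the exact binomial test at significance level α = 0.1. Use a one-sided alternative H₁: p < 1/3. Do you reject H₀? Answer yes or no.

reject H₀: no

Exact binomial: n=20, k=8, p₀=1/3=0.3333
P(X≤8) from Σ C(n,i)·p₀^i·(1−p₀)^(n−i)
p-value (one-sided, H₁ less) = 0.80945
At α=0.1: p ≥ α → fail to reject H₀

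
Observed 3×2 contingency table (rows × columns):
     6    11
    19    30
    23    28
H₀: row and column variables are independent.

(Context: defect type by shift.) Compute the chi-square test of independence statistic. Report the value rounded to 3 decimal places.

Row totals [17, 49, 51], col totals [48, 69], n=117
χ² = (6−6.97)²/6.97 + (11−10.03)²/10.03 + (19−20.10)²/20.10 + (30−28.90)²/28.90 + (23−20.92)²/20.92 + (28−30.08)²/30.08 = 0.6829
df = 2

test statistic = 0.683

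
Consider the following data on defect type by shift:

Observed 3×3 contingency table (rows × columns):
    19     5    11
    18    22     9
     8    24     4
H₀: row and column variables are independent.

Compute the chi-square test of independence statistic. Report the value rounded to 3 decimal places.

test statistic = 20.220

Row totals [35, 49, 36], col totals [45, 51, 24], n=120
χ² = (19−13.12)²/13.12 + (5−14.88)²/14.88 + (11−7.00)²/7.00 + (18−18.38)²/18.38 + (22−20.82)²/20.82 + (9−9.80)²/9.80 + (8−13.50)²/13.50 + (24−15.30)²/15.30 + (4−7.20)²/7.20 = 20.2204
df = 4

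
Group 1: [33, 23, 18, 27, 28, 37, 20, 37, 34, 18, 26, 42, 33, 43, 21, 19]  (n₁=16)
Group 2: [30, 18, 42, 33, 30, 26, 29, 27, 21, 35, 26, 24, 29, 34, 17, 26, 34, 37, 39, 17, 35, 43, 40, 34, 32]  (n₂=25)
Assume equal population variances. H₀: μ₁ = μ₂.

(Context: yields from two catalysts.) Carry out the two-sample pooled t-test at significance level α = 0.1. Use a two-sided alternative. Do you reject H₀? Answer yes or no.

x̄₁=28.688, s₁=8.507, n₁=16
x̄₂=30.320, s₂=7.386, n₂=25
s_p² = [15·8.507² + 24·7.386²]/39 = 61.4071
SE = √(s_p²·(1/16+1/25)) = 2.5088
t = (28.688−30.320)/2.5088 = -0.6507
df = 39
p-value (two-sided) = 0.51905
At α=0.1: p ≥ α → fail to reject H₀

reject H₀: no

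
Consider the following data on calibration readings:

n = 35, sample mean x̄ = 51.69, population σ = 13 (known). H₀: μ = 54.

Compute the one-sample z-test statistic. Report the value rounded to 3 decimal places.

test statistic = -1.051

SE = σ/√n = 13/√35 = 2.1974
z = (x̄−μ₀)/SE = (51.69−54)/2.1974 = -1.0512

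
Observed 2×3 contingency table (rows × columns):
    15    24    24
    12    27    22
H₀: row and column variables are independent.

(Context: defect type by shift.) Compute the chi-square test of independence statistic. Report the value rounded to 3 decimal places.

Row totals [63, 61], col totals [27, 51, 46], n=124
χ² = (15−13.72)²/13.72 + (24−25.91)²/25.91 + (24−23.37)²/23.37 + (12−13.28)²/13.28 + (27−25.09)²/25.09 + (22−22.63)²/22.63 = 0.5646
df = 2

test statistic = 0.565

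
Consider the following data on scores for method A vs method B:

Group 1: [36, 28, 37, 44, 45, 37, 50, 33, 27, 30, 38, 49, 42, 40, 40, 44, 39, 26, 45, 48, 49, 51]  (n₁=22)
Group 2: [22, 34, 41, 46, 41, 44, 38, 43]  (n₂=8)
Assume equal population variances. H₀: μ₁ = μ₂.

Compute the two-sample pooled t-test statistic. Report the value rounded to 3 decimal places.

x̄₁=39.909, s₁=7.653, n₁=22
x̄₂=38.625, s₂=7.671, n₂=8
s_p² = [21·7.653² + 7·7.671²]/28 = 58.6319
SE = √(s_p²·(1/22+1/8)) = 3.1613
t = (39.909−38.625)/3.1613 = 0.4062
df = 28

test statistic = 0.406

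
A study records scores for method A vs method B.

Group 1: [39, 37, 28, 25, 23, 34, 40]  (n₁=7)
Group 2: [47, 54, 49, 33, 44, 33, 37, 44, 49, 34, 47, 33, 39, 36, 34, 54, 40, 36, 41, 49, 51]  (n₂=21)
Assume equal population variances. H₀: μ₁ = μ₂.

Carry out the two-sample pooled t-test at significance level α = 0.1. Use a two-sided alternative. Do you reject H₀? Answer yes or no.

reject H₀: yes

x̄₁=32.286, s₁=6.921, n₁=7
x̄₂=42.095, s₂=7.266, n₂=21
s_p² = [6·6.921² + 20·7.266²]/26 = 51.6630
SE = √(s_p²·(1/7+1/21)) = 3.1370
t = (32.286−42.095)/3.1370 = -3.1271
df = 26
p-value (two-sided) = 0.00431
At α=0.1: p < α → reject H₀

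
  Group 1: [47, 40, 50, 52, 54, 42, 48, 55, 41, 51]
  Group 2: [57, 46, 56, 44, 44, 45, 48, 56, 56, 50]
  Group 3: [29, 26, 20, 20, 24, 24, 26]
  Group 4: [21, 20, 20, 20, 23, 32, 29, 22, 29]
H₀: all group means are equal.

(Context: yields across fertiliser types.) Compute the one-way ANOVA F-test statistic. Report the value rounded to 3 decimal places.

test statistic = 76.685

Group means [48.00, 50.20, 24.14, 24.00], grand mean 37.972
SSB = Σnᵢ(x̄ᵢ−x̄)² = 5596.515; SSW = ΣΣ(x−x̄ᵢ)² = 778.457
MSB = 5596.515/3 = 1865.5050; MSW = 778.457/32 = 24.3268
F = MSB/MSW = 76.6852
df = (3, 32)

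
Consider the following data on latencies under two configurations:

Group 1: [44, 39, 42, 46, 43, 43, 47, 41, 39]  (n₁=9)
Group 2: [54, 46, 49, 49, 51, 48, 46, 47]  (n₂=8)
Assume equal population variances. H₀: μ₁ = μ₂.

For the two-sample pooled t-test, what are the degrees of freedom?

degrees of freedom = 15

df = n₁ + n₂ − 2 = 9 + 8 − 2 = 15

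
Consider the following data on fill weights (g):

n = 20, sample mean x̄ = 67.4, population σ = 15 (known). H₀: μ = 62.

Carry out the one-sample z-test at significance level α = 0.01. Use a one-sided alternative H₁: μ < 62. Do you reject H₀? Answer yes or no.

SE = σ/√n = 15/√20 = 3.3541
z = (x̄−μ₀)/SE = (67.4−62)/3.3541 = 1.6100
p-value (one-sided, H₁ less) = 0.94630
At α=0.01: p ≥ α → fail to reject H₀

reject H₀: no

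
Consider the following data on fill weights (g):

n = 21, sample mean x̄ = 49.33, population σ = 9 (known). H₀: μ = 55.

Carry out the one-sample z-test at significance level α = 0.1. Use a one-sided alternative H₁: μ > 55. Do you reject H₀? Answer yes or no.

SE = σ/√n = 9/√21 = 1.9640
z = (x̄−μ₀)/SE = (49.33−55)/1.9640 = -2.8870
p-value (one-sided, H₁ greater) = 0.99806
At α=0.1: p ≥ α → fail to reject H₀

reject H₀: no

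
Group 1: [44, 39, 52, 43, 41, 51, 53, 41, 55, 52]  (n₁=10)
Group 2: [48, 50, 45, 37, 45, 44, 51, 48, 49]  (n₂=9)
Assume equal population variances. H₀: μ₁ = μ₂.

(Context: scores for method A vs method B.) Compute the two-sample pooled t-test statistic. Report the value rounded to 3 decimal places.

test statistic = 0.317

x̄₁=47.100, s₁=6.027, n₁=10
x̄₂=46.333, s₂=4.243, n₂=9
s_p² = [9·6.027² + 8·4.243²]/17 = 27.7000
SE = √(s_p²·(1/10+1/9)) = 2.4182
t = (47.100−46.333)/2.4182 = 0.3170
df = 17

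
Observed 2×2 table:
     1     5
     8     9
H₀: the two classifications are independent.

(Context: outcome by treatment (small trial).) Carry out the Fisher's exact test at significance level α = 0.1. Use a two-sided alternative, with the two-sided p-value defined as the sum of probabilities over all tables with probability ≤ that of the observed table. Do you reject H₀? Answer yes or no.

Margins: r₁=6, r₂=17, c₁=9, c₂=14, n=23
p_obs = C(6,1)·C(17,8)/C(23,9); sum pmf over tables with pmf ≤ p_obs
p-value (two-sided) = 0.34013
At α=0.1: p ≥ α → fail to reject H₀

reject H₀: no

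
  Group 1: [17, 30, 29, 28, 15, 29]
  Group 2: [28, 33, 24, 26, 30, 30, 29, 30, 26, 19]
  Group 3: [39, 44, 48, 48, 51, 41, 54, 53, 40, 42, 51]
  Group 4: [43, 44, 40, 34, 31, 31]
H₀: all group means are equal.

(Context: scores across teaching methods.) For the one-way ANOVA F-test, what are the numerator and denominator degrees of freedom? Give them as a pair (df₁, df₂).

degrees of freedom = [3, 29]

k = 4 groups, N = 33 total
df = (k−1, N−k) = (4−1, 33−4) = (3, 29)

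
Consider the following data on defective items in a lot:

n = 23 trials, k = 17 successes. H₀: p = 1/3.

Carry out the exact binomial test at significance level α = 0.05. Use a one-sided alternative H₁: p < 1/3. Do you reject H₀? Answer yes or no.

Exact binomial: n=23, k=17, p₀=1/3=0.3333
P(X≤17) from Σ C(n,i)·p₀^i·(1−p₀)^(n−i)
p-value (one-sided, H₁ less) = 0.99999
At α=0.05: p ≥ α → fail to reject H₀

reject H₀: no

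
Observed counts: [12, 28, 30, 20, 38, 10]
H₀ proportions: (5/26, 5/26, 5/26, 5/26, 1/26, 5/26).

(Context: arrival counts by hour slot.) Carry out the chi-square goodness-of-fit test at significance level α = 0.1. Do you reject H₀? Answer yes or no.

reject H₀: yes

n = 138; E_i = n·p_i = [26.54, 26.54, 26.54, 26.54, 5.31, 26.54]
χ² = (12−26.54)²/26.54 + (28−26.54)²/26.54 + (30−26.54)²/26.54 + (20−26.54)²/26.54 + (38−5.31)²/5.31 + (10−26.54)²/26.54 = 221.7797
df = 5
p-value (upper-tail) = 0.00000
At α=0.1: p < α → reject H₀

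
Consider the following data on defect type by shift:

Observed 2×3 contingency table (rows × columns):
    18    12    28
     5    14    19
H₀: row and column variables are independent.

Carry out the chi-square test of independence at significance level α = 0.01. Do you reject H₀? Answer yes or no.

reject H₀: no

Row totals [58, 38], col totals [23, 26, 47], n=96
χ² = (18−13.90)²/13.90 + (12−15.71)²/15.71 + (28−28.40)²/28.40 + (5−9.10)²/9.10 + (14−10.29)²/10.29 + (19−18.60)²/18.60 = 5.2879
df = 2
p-value (upper-tail) = 0.07108
At α=0.01: p ≥ α → fail to reject H₀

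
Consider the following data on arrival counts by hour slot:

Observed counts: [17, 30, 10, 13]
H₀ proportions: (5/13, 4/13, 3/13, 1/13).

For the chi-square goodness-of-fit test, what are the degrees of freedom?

degrees of freedom = 3

df = k − 1 = 4 − 1 = 3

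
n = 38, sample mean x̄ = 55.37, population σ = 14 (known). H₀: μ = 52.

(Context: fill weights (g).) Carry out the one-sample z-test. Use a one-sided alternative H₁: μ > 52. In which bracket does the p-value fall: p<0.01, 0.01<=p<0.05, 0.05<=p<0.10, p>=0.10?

SE = σ/√n = 14/√38 = 2.2711
z = (x̄−μ₀)/SE = (55.37−52)/2.2711 = 1.4839
p-value (one-sided, H₁ greater) = 0.06892
→ bracket: 0.05<=p<0.10

p-value bracket: 0.05<=p<0.10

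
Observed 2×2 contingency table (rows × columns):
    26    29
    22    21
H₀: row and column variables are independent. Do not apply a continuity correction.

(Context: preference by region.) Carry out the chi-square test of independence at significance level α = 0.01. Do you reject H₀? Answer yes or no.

reject H₀: no

Row totals [55, 43], col totals [48, 50], n=98
χ² = (26−26.94)²/26.94 + (29−28.06)²/28.06 + (22−21.06)²/21.06 + (21−21.94)²/21.94 = 0.1461
df = 1
p-value (upper-tail) = 0.70225
At α=0.01: p ≥ α → fail to reject H₀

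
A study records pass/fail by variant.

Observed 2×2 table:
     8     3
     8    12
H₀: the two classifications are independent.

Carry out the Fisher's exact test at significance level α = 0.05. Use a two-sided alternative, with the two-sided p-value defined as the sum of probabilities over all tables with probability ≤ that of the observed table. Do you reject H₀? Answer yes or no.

reject H₀: no

Margins: r₁=11, r₂=20, c₁=16, c₂=15, n=31
p_obs = C(11,8)·C(20,8)/C(31,16); sum pmf over tables with pmf ≤ p_obs
p-value (two-sided) = 0.13505
At α=0.05: p ≥ α → fail to reject H₀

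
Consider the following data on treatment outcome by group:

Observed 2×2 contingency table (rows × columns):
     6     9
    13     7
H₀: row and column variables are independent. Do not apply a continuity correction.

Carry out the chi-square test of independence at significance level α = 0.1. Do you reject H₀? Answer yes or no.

Row totals [15, 20], col totals [19, 16], n=35
χ² = (6−8.14)²/8.14 + (9−6.86)²/6.86 + (13−10.86)²/10.86 + (7−9.14)²/9.14 = 2.1587
df = 1
p-value (upper-tail) = 0.14176
At α=0.1: p ≥ α → fail to reject H₀

reject H₀: no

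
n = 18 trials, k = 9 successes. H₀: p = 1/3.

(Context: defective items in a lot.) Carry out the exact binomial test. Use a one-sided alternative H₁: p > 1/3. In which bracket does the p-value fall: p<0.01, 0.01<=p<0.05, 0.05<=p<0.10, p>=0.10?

p-value bracket: p>=0.10

Exact binomial: n=18, k=9, p₀=1/3=0.3333
P(X≥9) from Σ C(n,i)·p₀^i·(1−p₀)^(n−i)
p-value (one-sided, H₁ greater) = 0.10760
→ bracket: p>=0.10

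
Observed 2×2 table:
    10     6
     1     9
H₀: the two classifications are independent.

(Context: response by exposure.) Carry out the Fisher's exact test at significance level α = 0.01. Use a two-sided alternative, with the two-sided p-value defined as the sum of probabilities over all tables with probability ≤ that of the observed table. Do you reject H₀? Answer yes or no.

reject H₀: no

Margins: r₁=16, r₂=10, c₁=11, c₂=15, n=26
p_obs = C(16,10)·C(10,1)/C(26,11); sum pmf over tables with pmf ≤ p_obs
p-value (two-sided) = 0.01435
At α=0.01: p ≥ α → fail to reject H₀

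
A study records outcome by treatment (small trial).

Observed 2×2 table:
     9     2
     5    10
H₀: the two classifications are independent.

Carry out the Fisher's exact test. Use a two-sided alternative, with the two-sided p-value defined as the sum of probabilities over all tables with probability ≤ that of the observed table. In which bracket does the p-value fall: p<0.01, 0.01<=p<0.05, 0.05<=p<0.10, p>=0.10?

Margins: r₁=11, r₂=15, c₁=14, c₂=12, n=26
p_obs = C(11,9)·C(15,5)/C(26,14); sum pmf over tables with pmf ≤ p_obs
p-value (two-sided) = 0.02142
→ bracket: 0.01<=p<0.05

p-value bracket: 0.01<=p<0.05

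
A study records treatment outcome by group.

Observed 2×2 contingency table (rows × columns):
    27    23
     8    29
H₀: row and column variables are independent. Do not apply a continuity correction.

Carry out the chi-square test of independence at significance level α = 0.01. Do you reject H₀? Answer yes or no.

Row totals [50, 37], col totals [35, 52], n=87
χ² = (27−20.11)²/20.11 + (23−29.89)²/29.89 + (8−14.89)²/14.89 + (29−22.11)²/22.11 = 9.2711
df = 1
p-value (upper-tail) = 0.00233
At α=0.01: p < α → reject H₀

reject H₀: yes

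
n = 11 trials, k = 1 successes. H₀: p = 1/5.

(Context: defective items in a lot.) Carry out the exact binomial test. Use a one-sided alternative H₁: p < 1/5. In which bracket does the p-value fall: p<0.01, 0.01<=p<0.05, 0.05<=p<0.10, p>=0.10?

p-value bracket: p>=0.10

Exact binomial: n=11, k=1, p₀=1/5=0.2000
P(X≤1) from Σ C(n,i)·p₀^i·(1−p₀)^(n−i)
p-value (one-sided, H₁ less) = 0.32212
→ bracket: p>=0.10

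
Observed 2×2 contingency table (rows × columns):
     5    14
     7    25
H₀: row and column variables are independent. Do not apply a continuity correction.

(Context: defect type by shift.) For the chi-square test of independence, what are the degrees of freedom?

degrees of freedom = 1

df = (r−1)(c−1) = (2−1)·(2−1) = 1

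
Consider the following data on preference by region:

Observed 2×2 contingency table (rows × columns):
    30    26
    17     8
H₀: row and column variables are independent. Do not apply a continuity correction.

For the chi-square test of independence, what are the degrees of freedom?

degrees of freedom = 1

df = (r−1)(c−1) = (2−1)·(2−1) = 1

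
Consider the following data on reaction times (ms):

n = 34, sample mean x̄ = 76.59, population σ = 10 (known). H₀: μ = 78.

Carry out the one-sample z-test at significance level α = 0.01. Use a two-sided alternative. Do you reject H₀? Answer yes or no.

SE = σ/√n = 10/√34 = 1.7150
z = (x̄−μ₀)/SE = (76.59−78)/1.7150 = -0.8222
p-value (two-sided) = 0.41098
At α=0.01: p ≥ α → fail to reject H₀

reject H₀: no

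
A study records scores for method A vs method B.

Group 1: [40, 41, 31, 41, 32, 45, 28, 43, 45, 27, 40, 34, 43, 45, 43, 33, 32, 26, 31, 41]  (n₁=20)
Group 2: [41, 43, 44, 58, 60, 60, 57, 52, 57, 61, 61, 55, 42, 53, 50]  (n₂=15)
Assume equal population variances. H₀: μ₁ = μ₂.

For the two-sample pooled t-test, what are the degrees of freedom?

df = n₁ + n₂ − 2 = 20 + 15 − 2 = 33

degrees of freedom = 33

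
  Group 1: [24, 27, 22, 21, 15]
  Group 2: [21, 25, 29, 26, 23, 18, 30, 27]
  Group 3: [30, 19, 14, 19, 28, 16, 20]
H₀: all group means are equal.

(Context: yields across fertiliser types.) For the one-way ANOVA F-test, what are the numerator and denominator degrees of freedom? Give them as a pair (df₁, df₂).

k = 3 groups, N = 20 total
df = (k−1, N−k) = (3−1, 20−3) = (2, 17)

degrees of freedom = [2, 17]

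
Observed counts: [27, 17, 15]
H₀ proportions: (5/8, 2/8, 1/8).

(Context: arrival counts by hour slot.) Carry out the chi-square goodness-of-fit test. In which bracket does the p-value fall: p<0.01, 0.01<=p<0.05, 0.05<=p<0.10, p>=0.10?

n = 59; E_i = n·p_i = [36.88, 14.75, 7.38]
χ² = (27−36.88)²/36.88 + (17−14.75)²/14.75 + (15−7.38)²/7.38 = 10.8712
df = 2
p-value (upper-tail) = 0.00436
→ bracket: p<0.01

p-value bracket: p<0.01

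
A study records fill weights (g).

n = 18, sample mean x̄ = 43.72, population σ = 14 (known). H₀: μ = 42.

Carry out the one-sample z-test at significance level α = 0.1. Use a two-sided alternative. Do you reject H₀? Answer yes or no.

SE = σ/√n = 14/√18 = 3.2998
z = (x̄−μ₀)/SE = (43.72−42)/3.2998 = 0.5212
p-value (two-sided) = 0.60220
At α=0.1: p ≥ α → fail to reject H₀

reject H₀: no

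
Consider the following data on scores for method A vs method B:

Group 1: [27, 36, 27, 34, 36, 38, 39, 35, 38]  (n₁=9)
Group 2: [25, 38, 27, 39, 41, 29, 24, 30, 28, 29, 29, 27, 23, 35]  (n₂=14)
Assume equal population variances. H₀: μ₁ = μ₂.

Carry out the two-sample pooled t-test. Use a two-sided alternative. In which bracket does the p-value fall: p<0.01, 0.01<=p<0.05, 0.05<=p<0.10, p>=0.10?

x̄₁=34.444, s₁=4.503, n₁=9
x̄₂=30.286, s₂=5.717, n₂=14
s_p² = [8·4.503² + 13·5.717²]/21 = 27.9562
SE = √(s_p²·(1/9+1/14)) = 2.2590
t = (34.444−30.286)/2.2590 = 1.8410
df = 21
p-value (two-sided) = 0.07980
→ bracket: 0.05<=p<0.10

p-value bracket: 0.05<=p<0.10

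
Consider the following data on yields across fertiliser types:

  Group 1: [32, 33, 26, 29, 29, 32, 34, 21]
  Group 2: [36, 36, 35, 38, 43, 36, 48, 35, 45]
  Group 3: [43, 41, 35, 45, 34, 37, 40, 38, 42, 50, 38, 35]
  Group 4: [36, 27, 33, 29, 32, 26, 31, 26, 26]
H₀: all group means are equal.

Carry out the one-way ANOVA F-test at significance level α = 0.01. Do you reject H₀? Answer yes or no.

reject H₀: yes

Group means [29.50, 39.11, 39.83, 29.56], grand mean 35.053
SSB = Σnᵢ(x̄ᵢ−x̄)² = 941.117; SSW = ΣΣ(x−x̄ᵢ)² = 670.778
MSB = 941.117/3 = 313.7057; MSW = 670.778/34 = 19.7288
F = MSB/MSW = 15.9009
df = (3, 34)
p-value (upper-tail) = 0.00000
At α=0.01: p < α → reject H₀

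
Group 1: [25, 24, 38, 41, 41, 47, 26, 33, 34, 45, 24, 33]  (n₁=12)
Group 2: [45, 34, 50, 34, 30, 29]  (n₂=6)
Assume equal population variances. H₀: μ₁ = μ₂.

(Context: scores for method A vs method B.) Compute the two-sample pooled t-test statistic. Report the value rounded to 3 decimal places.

x̄₁=34.250, s₁=8.259, n₁=12
x̄₂=37.000, s₂=8.532, n₂=6
s_p² = [11·8.259² + 5·8.532²]/16 = 69.6406
SE = √(s_p²·(1/12+1/6)) = 4.1725
t = (34.250−37.000)/4.1725 = -0.6591
df = 16

test statistic = -0.659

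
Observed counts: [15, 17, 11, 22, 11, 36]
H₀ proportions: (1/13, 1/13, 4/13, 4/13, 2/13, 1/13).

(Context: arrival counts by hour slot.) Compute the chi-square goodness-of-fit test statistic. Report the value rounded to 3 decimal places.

test statistic = 122.667

n = 112; E_i = n·p_i = [8.62, 8.62, 34.46, 34.46, 17.23, 8.62]
χ² = (15−8.62)²/8.62 + (17−8.62)²/8.62 + (11−34.46)²/34.46 + (22−34.46)²/34.46 + (11−17.23)²/17.23 + (36−8.62)²/8.62 = 122.6674
df = 5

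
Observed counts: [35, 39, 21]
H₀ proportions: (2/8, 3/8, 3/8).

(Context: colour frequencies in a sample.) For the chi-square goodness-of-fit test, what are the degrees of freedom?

df = k − 1 = 3 − 1 = 2

degrees of freedom = 2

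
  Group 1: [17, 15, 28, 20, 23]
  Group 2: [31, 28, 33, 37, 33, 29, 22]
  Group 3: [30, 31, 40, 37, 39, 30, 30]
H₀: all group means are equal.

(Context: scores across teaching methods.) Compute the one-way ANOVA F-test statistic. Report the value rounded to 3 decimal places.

Group means [20.60, 30.43, 33.86], grand mean 29.105
SSB = Σnᵢ(x̄ᵢ−x̄)² = 532.018; SSW = ΣΣ(x−x̄ᵢ)² = 367.771
MSB = 532.018/2 = 266.0090; MSW = 367.771/16 = 22.9857
F = MSB/MSW = 11.5728
df = (2, 16)

test statistic = 11.573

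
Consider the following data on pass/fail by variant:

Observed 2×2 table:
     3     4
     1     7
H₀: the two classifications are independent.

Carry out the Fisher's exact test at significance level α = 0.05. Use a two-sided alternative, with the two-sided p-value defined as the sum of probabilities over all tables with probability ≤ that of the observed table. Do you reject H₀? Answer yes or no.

Margins: r₁=7, r₂=8, c₁=4, c₂=11, n=15
p_obs = C(7,3)·C(8,1)/C(15,4); sum pmf over tables with pmf ≤ p_obs
p-value (two-sided) = 0.28205
At α=0.05: p ≥ α → fail to reject H₀

reject H₀: no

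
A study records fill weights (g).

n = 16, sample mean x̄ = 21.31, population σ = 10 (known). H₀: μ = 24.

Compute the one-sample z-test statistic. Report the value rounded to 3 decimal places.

SE = σ/√n = 10/√16 = 2.5000
z = (x̄−μ₀)/SE = (21.31−24)/2.5000 = -1.0760

test statistic = -1.076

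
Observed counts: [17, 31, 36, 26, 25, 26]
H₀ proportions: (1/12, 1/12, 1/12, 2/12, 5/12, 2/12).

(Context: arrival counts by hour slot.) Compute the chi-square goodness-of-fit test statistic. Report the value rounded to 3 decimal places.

n = 161; E_i = n·p_i = [13.42, 13.42, 13.42, 26.83, 67.08, 26.83]
χ² = (17−13.42)²/13.42 + (31−13.42)²/13.42 + (36−13.42)²/13.42 + (26−26.83)²/26.83 + (25−67.08)²/67.08 + (26−26.83)²/26.83 = 88.4658
df = 5

test statistic = 88.466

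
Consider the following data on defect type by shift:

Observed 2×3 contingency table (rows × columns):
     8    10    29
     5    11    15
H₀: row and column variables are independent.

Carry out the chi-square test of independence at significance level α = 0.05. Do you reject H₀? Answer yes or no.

Row totals [47, 31], col totals [13, 21, 44], n=78
χ² = (8−7.83)²/7.83 + (10−12.65)²/12.65 + (29−26.51)²/26.51 + (5−5.17)²/5.17 + (11−8.35)²/8.35 + (15−17.49)²/17.49 = 1.9964
df = 2
p-value (upper-tail) = 0.36854
At α=0.05: p ≥ α → fail to reject H₀

reject H₀: no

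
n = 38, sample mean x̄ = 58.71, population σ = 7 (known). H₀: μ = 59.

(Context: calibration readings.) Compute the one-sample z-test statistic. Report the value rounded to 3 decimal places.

test statistic = -0.255

SE = σ/√n = 7/√38 = 1.1355
z = (x̄−μ₀)/SE = (58.71−59)/1.1355 = -0.2554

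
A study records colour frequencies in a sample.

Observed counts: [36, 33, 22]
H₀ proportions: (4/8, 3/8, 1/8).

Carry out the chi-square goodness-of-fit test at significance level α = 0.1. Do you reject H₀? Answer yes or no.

reject H₀: yes

n = 91; E_i = n·p_i = [45.50, 34.12, 11.38]
χ² = (36−45.50)²/45.50 + (33−34.12)²/34.12 + (22−11.38)²/11.38 = 11.9451
df = 2
p-value (upper-tail) = 0.00255
At α=0.1: p < α → reject H₀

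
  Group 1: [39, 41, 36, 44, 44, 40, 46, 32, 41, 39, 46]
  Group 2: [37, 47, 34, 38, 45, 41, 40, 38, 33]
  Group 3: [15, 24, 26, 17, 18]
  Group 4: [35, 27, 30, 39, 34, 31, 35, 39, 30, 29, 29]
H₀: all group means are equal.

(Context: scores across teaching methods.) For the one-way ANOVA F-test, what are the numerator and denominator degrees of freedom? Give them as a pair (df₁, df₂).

degrees of freedom = [3, 32]

k = 4 groups, N = 36 total
df = (k−1, N−k) = (4−1, 36−4) = (3, 32)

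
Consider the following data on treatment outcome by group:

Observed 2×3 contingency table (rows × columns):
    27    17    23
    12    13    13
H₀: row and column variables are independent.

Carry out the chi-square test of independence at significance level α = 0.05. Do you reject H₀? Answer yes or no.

Row totals [67, 38], col totals [39, 30, 36], n=105
χ² = (27−24.89)²/24.89 + (17−19.14)²/19.14 + (23−22.97)²/22.97 + (12−14.11)²/14.11 + (13−10.86)²/10.86 + (13−13.03)²/13.03 = 1.1592
df = 2
p-value (upper-tail) = 0.56011
At α=0.05: p ≥ α → fail to reject H₀

reject H₀: no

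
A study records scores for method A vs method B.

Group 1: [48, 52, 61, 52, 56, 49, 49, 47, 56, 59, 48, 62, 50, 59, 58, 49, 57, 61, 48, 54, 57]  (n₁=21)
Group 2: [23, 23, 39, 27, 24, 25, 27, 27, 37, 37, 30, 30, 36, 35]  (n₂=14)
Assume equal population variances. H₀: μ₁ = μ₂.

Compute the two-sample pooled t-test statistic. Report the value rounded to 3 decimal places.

test statistic = 13.010

x̄₁=53.905, s₁=5.049, n₁=21
x̄₂=30.000, s₂=5.724, n₂=14
s_p² = [20·5.049² + 13·5.724²]/33 = 28.3579
SE = √(s_p²·(1/21+1/14)) = 1.8374
t = (53.905−30.000)/1.8374 = 13.0103
df = 33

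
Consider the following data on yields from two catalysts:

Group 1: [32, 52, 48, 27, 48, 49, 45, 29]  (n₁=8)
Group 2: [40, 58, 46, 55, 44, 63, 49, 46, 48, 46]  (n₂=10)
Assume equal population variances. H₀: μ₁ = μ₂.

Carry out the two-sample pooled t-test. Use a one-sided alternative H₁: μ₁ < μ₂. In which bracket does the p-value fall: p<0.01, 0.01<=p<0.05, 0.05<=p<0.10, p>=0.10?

x̄₁=41.250, s₁=10.138, n₁=8
x̄₂=49.500, s₂=7.028, n₂=10
s_p² = [7·10.138² + 9·7.028²]/16 = 72.7500
SE = √(s_p²·(1/8+1/10)) = 4.0458
t = (41.250−49.500)/4.0458 = -2.0391
df = 16
p-value (one-sided, H₁ less) = 0.02915
→ bracket: 0.01<=p<0.05

p-value bracket: 0.01<=p<0.05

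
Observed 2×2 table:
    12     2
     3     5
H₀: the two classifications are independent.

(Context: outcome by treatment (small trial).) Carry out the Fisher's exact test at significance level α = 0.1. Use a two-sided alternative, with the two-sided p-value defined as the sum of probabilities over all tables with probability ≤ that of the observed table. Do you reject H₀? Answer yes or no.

Margins: r₁=14, r₂=8, c₁=15, c₂=7, n=22
p_obs = C(14,12)·C(8,3)/C(22,15); sum pmf over tables with pmf ≤ p_obs
p-value (two-sided) = 0.05235
At α=0.1: p < α → reject H₀

reject H₀: yes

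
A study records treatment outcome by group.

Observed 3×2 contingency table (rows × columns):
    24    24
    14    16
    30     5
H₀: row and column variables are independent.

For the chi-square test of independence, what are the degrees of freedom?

df = (r−1)(c−1) = (3−1)·(2−1) = 2

degrees of freedom = 2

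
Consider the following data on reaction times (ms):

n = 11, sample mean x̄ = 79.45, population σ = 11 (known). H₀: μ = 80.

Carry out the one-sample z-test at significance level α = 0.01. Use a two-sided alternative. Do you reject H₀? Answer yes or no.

reject H₀: no

SE = σ/√n = 11/√11 = 3.3166
z = (x̄−μ₀)/SE = (79.45−80)/3.3166 = -0.1658
p-value (two-sided) = 0.86829
At α=0.01: p ≥ α → fail to reject H₀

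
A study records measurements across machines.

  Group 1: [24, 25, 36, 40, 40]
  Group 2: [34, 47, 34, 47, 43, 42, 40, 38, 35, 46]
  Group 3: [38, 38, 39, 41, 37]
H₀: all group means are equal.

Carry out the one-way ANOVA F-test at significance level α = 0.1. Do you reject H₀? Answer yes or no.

Group means [33.00, 40.60, 38.60], grand mean 38.200
SSB = Σnᵢ(x̄ᵢ−x̄)² = 193.600; SSW = ΣΣ(x−x̄ᵢ)² = 505.600
MSB = 193.600/2 = 96.8000; MSW = 505.600/17 = 29.7412
F = MSB/MSW = 3.2547
df = (2, 17)
p-value (upper-tail) = 0.06357
At α=0.1: p < α → reject H₀

reject H₀: yes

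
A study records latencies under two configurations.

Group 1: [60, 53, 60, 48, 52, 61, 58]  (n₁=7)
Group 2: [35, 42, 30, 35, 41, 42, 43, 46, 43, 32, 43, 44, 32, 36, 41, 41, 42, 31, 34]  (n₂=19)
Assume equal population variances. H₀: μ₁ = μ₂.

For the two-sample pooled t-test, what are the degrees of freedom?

degrees of freedom = 24

df = n₁ + n₂ − 2 = 7 + 19 − 2 = 24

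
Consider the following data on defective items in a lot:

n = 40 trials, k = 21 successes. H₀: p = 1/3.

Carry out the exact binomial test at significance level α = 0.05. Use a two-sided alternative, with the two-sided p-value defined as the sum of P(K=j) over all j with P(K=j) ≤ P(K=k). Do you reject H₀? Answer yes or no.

reject H₀: yes

Exact binomial: n=40, k=21, p₀=1/3=0.3333
P(X=j) = C(n,j)·p₀^j·(1−p₀)^(n−j); p = Σ P(X=j) over j with P(X=j) ≤ P(X=21)
p-value (two-sided) = 0.01748
At α=0.05: p < α → reject H₀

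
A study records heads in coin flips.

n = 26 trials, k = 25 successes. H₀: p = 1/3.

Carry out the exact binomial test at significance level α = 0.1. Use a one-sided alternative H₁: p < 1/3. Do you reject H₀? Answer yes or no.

reject H₀: no

Exact binomial: n=26, k=25, p₀=1/3=0.3333
P(X≤25) from Σ C(n,i)·p₀^i·(1−p₀)^(n−i)
p-value (one-sided, H₁ less) = 1.00000
At α=0.1: p ≥ α → fail to reject H₀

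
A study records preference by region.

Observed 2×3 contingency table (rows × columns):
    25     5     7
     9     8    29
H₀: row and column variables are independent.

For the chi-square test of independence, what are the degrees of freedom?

df = (r−1)(c−1) = (2−1)·(3−1) = 2

degrees of freedom = 2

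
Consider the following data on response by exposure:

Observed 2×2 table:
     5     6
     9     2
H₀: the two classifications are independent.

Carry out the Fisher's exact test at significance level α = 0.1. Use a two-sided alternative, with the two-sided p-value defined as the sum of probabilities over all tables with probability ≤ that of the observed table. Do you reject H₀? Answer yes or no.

reject H₀: no

Margins: r₁=11, r₂=11, c₁=14, c₂=8, n=22
p_obs = C(11,5)·C(11,9)/C(22,14); sum pmf over tables with pmf ≤ p_obs
p-value (two-sided) = 0.18266
At α=0.1: p ≥ α → fail to reject H₀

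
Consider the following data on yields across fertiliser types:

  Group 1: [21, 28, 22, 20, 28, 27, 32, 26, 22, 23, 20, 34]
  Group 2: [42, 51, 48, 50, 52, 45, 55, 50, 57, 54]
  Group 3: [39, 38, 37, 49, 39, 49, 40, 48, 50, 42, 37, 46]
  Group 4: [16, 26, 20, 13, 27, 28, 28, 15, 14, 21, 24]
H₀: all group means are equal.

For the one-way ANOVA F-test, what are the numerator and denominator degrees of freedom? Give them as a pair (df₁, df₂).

k = 4 groups, N = 45 total
df = (k−1, N−k) = (4−1, 45−4) = (3, 41)

degrees of freedom = [3, 41]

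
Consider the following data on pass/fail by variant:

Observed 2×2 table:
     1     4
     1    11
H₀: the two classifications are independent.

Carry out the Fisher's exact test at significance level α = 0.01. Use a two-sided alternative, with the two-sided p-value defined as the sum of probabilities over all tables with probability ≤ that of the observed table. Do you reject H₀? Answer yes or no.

reject H₀: no

Margins: r₁=5, r₂=12, c₁=2, c₂=15, n=17
p_obs = C(5,1)·C(12,1)/C(17,2); sum pmf over tables with pmf ≤ p_obs
p-value (two-sided) = 0.51471
At α=0.01: p ≥ α → fail to reject H₀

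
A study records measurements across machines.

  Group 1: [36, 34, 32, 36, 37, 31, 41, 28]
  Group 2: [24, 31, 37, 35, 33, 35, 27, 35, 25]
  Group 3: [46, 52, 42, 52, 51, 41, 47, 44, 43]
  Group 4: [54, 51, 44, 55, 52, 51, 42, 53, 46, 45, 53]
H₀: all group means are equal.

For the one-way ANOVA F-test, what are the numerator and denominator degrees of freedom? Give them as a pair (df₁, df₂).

degrees of freedom = [3, 33]

k = 4 groups, N = 37 total
df = (k−1, N−k) = (4−1, 37−4) = (3, 33)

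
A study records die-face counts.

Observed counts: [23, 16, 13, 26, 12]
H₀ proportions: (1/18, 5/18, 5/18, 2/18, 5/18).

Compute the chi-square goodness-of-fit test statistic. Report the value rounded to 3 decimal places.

test statistic = 106.160

n = 90; E_i = n·p_i = [5.00, 25.00, 25.00, 10.00, 25.00]
χ² = (23−5.00)²/5.00 + (16−25.00)²/25.00 + (13−25.00)²/25.00 + (26−10.00)²/10.00 + (12−25.00)²/25.00 = 106.1600
df = 4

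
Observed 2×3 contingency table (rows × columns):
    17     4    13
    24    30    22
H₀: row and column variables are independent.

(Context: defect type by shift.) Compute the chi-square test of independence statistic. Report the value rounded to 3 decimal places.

test statistic = 8.611

Row totals [34, 76], col totals [41, 34, 35], n=110
χ² = (17−12.67)²/12.67 + (4−10.51)²/10.51 + (13−10.82)²/10.82 + (24−28.33)²/28.33 + (30−23.49)²/23.49 + (22−24.18)²/24.18 = 8.6107
df = 2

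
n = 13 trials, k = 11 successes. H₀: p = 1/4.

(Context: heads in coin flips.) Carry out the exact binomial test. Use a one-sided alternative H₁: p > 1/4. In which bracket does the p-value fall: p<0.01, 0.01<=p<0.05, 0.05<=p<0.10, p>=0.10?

p-value bracket: p<0.01

Exact binomial: n=13, k=11, p₀=1/4=0.2500
P(X≥11) from Σ C(n,i)·p₀^i·(1−p₀)^(n−i)
p-value (one-sided, H₁ greater) = 0.00001
→ bracket: p<0.01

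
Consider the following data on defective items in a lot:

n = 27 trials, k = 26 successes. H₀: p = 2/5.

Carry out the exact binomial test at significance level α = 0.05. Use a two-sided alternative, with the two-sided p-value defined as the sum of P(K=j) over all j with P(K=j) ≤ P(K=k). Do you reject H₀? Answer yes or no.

reject H₀: yes

Exact binomial: n=27, k=26, p₀=2/5=0.4000
P(X=j) = C(n,j)·p₀^j·(1−p₀)^(n−j); p = Σ P(X=j) over j with P(X=j) ≤ P(X=26)
p-value (two-sided) = 0.00000
At α=0.05: p < α → reject H₀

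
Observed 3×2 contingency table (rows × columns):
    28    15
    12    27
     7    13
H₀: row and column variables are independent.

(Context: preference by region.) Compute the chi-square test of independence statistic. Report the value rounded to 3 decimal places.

Row totals [43, 39, 20], col totals [47, 55], n=102
χ² = (28−19.81)²/19.81 + (15−23.19)²/23.19 + (12−17.97)²/17.97 + (27−21.03)²/21.03 + (7−9.22)²/9.22 + (13−10.78)²/10.78 = 10.9393
df = 2

test statistic = 10.939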